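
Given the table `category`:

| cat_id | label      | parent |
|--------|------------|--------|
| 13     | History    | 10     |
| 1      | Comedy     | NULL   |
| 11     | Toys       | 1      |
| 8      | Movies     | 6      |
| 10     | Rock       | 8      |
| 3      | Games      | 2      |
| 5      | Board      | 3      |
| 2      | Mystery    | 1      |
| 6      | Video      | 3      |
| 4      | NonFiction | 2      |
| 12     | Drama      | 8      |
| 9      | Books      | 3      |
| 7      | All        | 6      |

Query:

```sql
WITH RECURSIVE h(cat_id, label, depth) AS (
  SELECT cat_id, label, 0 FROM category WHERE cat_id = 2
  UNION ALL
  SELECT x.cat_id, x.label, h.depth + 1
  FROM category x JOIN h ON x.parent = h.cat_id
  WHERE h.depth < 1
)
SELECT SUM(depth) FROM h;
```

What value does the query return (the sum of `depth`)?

Base: cat_id=2 (Mystery) at depth 0.
Iteration 1: rows with parent in {2} -> Games (id 3, depth 1), NonFiction (id 4, depth 1).
Iteration 2: depth < 1 fails for all current rows; recursion stops.
SUM(depth) = 0 + 1 + 1 = 2.

2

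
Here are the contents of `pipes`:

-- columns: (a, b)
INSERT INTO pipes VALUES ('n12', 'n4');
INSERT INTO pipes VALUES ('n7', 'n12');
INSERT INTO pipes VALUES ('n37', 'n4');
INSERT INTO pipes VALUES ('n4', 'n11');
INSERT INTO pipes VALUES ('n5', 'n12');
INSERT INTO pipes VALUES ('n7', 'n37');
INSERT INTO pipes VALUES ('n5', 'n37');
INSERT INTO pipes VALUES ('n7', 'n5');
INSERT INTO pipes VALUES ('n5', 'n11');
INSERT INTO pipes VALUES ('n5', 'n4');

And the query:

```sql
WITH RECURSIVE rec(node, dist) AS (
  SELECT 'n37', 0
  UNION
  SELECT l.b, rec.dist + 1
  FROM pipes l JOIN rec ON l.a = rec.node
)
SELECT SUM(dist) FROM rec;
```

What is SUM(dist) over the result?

Base: (n37, dist=0).
Iteration 1: edges from {n37} -> (n4, dist=1).
Iteration 2: edges from {n4} -> (n11, dist=2).
Iteration 3: no outgoing edges from {n11}; recursion stops.
SUM(dist) = 0 + 1 + 2 = 3.

3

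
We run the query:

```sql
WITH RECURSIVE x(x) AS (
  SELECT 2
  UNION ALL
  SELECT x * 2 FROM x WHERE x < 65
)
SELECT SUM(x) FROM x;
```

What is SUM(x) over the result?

Base: x=2.
Iteration 1: 2 < 65 holds -> x = 2 * 2 = 4.
Iteration 2: 4 < 65 holds -> x = 4 * 2 = 8.
Iteration 3: 8 < 65 holds -> x = 8 * 2 = 16.
Iteration 4: 16 < 65 holds -> x = 16 * 2 = 32.
Iteration 5: 32 < 65 holds -> x = 32 * 2 = 64.
Iteration 6: 64 < 65 holds -> x = 64 * 2 = 128.
Iteration 7: 128 < 65 fails; recursion stops.
SUM(x) = 2 + 4 + 8 + 16 + 32 + 64 + 128 = 254.

254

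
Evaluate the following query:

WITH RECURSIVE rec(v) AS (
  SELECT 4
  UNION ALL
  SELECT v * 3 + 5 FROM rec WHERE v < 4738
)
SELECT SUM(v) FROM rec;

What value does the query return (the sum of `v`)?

21300

Base: v=4.
Iteration 1: 4 < 4738 holds -> v = 4 * 3 + 5 = 17.
Iteration 2: 17 < 4738 holds -> v = 17 * 3 + 5 = 56.
Iteration 3: 56 < 4738 holds -> v = 56 * 3 + 5 = 173.
Iteration 4: 173 < 4738 holds -> v = 173 * 3 + 5 = 524.
Iteration 5: 524 < 4738 holds -> v = 524 * 3 + 5 = 1577.
Iteration 6: 1577 < 4738 holds -> v = 1577 * 3 + 5 = 4736.
Iteration 7: 4736 < 4738 holds -> v = 4736 * 3 + 5 = 14213.
Iteration 8: 14213 < 4738 fails; recursion stops.
SUM(v) = 4 + 17 + 56 + 173 + 524 + 1577 + 4736 + 14213 = 21300.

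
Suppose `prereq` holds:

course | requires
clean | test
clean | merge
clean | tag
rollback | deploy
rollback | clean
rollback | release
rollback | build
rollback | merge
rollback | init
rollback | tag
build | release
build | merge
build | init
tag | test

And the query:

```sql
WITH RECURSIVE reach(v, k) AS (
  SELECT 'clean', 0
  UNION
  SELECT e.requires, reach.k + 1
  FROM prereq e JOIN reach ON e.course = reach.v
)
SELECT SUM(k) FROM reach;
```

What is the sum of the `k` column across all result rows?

Base: (clean, k=0).
Iteration 1: edges from {clean} -> (merge, k=1), (tag, k=1), (test, k=1).
Iteration 2: edges from {merge,tag,test} -> (test, k=2).
Iteration 3: no outgoing edges from {test}; recursion stops.
SUM(k) = 0 + 1 + 1 + 1 + 2 = 5.

5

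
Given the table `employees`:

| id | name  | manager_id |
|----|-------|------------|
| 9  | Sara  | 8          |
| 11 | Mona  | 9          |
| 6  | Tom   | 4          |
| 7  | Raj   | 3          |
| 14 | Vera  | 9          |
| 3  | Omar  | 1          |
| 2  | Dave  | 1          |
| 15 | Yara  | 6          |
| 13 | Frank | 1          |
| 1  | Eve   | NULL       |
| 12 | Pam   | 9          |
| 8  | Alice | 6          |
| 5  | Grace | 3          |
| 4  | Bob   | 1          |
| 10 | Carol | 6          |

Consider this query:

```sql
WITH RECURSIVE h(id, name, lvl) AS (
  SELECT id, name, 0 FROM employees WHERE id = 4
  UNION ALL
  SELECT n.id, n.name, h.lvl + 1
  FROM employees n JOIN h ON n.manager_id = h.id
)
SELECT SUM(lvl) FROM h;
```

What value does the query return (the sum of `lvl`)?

22

Base: id=4 (Bob) at lvl 0.
Iteration 1: rows with manager_id in {4} -> Tom (id 6, lvl 1).
Iteration 2: rows with manager_id in {6} -> Alice (id 8, lvl 2), Carol (id 10, lvl 2), Yara (id 15, lvl 2).
Iteration 3: rows with manager_id in {8,10,15} -> Sara (id 9, lvl 3).
Iteration 4: rows with manager_id in {9} -> Mona (id 11, lvl 4), Pam (id 12, lvl 4), Vera (id 14, lvl 4).
Iteration 5: no rows with manager_id in {11,12,14}; recursion stops.
SUM(lvl) = 0 + 1 + 2 + 2 + 2 + 3 + 4 + 4 + 4 = 22.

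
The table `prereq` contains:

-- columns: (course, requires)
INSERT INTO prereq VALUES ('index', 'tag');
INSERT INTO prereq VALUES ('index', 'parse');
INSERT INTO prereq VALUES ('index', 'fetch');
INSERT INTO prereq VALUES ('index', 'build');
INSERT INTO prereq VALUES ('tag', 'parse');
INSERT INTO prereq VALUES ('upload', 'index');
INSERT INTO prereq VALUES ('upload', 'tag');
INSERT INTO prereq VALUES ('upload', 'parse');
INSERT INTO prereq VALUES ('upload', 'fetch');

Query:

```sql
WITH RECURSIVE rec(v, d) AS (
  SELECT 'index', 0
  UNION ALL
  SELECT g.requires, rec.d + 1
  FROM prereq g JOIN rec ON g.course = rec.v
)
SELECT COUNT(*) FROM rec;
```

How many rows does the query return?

Base: (index, d=0).
Iteration 1: edges from {index} -> (build, d=1), (fetch, d=1), (parse, d=1), (tag, d=1).
Iteration 2: edges from {build,fetch,parse,tag} -> (parse, d=2).
Iteration 3: no outgoing edges from {parse}; recursion stops.
Total rows emitted: 6.

6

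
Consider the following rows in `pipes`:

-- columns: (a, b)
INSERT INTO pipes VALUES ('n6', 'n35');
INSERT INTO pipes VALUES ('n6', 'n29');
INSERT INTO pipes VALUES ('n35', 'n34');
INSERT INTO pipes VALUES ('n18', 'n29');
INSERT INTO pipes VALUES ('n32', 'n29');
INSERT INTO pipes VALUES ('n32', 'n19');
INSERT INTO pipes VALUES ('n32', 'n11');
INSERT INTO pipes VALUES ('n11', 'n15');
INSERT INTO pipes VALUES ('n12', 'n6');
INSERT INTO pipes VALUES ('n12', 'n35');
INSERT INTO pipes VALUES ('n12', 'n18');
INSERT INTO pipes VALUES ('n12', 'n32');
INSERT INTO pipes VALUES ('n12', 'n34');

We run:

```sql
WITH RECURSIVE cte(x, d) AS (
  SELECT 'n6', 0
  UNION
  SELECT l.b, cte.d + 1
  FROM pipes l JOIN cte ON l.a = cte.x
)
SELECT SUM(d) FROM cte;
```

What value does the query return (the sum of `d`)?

4

Base: (n6, d=0).
Iteration 1: edges from {n6} -> (n29, d=1), (n35, d=1).
Iteration 2: edges from {n29,n35} -> (n34, d=2).
Iteration 3: no outgoing edges from {n34}; recursion stops.
SUM(d) = 0 + 1 + 1 + 2 = 4.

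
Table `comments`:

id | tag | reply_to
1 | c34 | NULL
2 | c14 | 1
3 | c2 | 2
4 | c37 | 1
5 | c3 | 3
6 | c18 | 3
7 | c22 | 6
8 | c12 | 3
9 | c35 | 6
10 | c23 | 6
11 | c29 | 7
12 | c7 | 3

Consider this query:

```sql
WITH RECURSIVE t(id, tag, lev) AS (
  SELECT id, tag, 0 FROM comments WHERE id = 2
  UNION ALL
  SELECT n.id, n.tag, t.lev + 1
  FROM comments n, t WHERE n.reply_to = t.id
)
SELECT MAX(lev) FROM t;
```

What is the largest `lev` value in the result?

4

Base: id=2 (c14) at lev 0.
Iteration 1: rows with reply_to in {2} -> c2 (id 3, lev 1).
Iteration 2: rows with reply_to in {3} -> c3 (id 5, lev 2), c18 (id 6, lev 2), c12 (id 8, lev 2), c7 (id 12, lev 2).
Iteration 3: rows with reply_to in {5,6,8,12} -> c22 (id 7, lev 3), c35 (id 9, lev 3), c23 (id 10, lev 3).
Iteration 4: rows with reply_to in {7,9,10} -> c29 (id 11, lev 4).
Iteration 5: no rows with reply_to in {11}; recursion stops.
lev values: 0, 1, 2, 2, 2, 2, 3, 3, 3, 4; the maximum is 4.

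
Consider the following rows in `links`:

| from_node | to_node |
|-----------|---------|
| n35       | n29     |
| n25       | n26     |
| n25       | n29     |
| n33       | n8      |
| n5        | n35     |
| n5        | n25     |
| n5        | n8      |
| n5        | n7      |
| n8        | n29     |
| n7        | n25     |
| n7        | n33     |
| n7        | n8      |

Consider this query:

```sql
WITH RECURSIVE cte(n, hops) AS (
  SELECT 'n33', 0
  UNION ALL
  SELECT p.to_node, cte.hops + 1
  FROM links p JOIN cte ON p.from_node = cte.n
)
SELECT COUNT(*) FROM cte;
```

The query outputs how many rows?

3

Base: (n33, hops=0).
Iteration 1: edges from {n33} -> (n8, hops=1).
Iteration 2: edges from {n8} -> (n29, hops=2).
Iteration 3: no outgoing edges from {n29}; recursion stops.
Total rows emitted: 3.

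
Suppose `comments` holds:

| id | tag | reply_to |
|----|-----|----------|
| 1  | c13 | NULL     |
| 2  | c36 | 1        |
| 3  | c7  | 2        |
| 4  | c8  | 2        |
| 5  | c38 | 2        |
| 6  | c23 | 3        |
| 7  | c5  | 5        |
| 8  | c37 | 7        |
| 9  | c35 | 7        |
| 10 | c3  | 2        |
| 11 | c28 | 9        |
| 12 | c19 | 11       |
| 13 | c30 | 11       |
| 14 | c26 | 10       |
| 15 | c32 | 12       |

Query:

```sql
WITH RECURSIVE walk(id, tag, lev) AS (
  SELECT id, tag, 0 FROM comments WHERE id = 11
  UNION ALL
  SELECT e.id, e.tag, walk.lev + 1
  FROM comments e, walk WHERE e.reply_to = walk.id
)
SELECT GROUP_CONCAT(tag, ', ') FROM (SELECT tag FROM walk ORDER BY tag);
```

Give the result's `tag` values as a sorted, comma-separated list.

Base: id=11 (c28) at lev 0.
Iteration 1: rows with reply_to in {11} -> c19 (id 12, lev 1), c30 (id 13, lev 1).
Iteration 2: rows with reply_to in {12,13} -> c32 (id 15, lev 2).
Iteration 3: no rows with reply_to in {15}; recursion stops.

c19, c28, c30, c32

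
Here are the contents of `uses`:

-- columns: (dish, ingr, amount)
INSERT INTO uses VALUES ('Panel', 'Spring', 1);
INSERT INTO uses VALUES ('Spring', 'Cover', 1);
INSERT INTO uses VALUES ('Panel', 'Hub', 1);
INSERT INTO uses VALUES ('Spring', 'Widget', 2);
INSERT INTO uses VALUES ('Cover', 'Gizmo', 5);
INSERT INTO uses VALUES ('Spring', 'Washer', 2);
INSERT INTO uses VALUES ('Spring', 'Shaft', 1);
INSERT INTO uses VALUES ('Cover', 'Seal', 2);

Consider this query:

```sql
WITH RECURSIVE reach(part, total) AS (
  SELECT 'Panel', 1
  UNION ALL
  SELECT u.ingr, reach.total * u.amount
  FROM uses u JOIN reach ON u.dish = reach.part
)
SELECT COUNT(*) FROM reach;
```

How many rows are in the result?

Base: (Panel, total=1).
Iteration 1: components of {Panel} -> Hub = 1*1 = 1, Spring = 1*1 = 1.
Iteration 2: components of {Hub,Spring} -> Cover = 1*1 = 1, Shaft = 1*1 = 1, Washer = 1*2 = 2, Widget = 1*2 = 2.
Iteration 3: components of {Cover,Shaft,Washer,Widget} -> Gizmo = 1*5 = 5, Seal = 1*2 = 2.
Iteration 4: no further components; recursion stops.
Total rows emitted: 9.

9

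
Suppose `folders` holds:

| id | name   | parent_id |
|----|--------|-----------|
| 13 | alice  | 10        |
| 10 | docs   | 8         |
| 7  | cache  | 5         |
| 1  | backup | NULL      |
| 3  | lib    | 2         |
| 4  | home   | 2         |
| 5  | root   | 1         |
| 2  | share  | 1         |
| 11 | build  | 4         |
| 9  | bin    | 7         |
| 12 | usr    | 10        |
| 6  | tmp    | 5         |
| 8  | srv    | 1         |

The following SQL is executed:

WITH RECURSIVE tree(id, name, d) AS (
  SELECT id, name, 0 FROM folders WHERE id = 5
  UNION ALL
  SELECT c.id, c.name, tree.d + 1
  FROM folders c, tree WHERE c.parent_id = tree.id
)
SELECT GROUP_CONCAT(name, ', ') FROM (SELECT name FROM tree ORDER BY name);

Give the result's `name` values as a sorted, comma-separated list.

Base: id=5 (root) at d 0.
Iteration 1: rows with parent_id in {5} -> tmp (id 6, d 1), cache (id 7, d 1).
Iteration 2: rows with parent_id in {6,7} -> bin (id 9, d 2).
Iteration 3: no rows with parent_id in {9}; recursion stops.

bin, cache, root, tmp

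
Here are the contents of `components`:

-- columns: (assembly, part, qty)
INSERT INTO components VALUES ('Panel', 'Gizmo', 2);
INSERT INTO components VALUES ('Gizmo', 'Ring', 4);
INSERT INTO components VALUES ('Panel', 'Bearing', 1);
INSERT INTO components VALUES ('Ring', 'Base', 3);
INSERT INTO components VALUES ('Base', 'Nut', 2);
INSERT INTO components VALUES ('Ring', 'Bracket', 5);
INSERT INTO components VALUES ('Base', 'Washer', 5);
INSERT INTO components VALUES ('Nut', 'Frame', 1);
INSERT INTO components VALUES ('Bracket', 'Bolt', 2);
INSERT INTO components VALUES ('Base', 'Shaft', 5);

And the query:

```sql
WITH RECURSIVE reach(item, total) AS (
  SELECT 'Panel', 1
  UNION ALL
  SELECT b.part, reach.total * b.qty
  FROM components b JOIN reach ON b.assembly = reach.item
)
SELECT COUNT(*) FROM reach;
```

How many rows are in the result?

11

Base: (Panel, total=1).
Iteration 1: components of {Panel} -> Bearing = 1*1 = 1, Gizmo = 1*2 = 2.
Iteration 2: components of {Bearing,Gizmo} -> Ring = 2*4 = 8.
Iteration 3: components of {Ring} -> Base = 8*3 = 24, Bracket = 8*5 = 40.
Iteration 4: components of {Base,Bracket} -> Bolt = 40*2 = 80, Nut = 24*2 = 48, Shaft = 24*5 = 120, Washer = 24*5 = 120.
Iteration 5: components of {Bolt,Nut,Shaft,Washer} -> Frame = 48*1 = 48.
Iteration 6: no further components; recursion stops.
Total rows emitted: 11.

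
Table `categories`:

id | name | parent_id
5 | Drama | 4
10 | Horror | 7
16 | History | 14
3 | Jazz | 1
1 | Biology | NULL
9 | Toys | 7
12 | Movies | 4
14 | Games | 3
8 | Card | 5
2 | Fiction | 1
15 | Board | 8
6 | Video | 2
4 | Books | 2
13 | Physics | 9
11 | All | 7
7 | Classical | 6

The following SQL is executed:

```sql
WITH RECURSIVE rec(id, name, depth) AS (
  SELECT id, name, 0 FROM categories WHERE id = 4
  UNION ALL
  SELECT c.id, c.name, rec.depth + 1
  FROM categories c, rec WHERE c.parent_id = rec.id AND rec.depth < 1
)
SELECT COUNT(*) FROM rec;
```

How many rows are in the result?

Base: id=4 (Books) at depth 0.
Iteration 1: rows with parent_id in {4} -> Drama (id 5, depth 1), Movies (id 12, depth 1).
Iteration 2: depth < 1 fails for all current rows; recursion stops.
Total rows emitted: 3.

3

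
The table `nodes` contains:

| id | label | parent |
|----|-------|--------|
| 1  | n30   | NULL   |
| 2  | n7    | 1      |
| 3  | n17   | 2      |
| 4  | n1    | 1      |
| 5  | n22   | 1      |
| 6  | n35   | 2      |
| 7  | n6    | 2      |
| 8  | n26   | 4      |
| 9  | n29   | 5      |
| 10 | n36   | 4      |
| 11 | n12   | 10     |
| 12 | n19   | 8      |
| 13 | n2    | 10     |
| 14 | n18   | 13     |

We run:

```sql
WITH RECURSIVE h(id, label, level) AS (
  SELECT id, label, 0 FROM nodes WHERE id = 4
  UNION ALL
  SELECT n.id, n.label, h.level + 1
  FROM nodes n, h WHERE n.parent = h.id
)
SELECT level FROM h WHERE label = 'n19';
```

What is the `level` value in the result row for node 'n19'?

Base: id=4 (n1) at level 0.
Iteration 1: rows with parent in {4} -> n26 (id 8, level 1), n36 (id 10, level 1).
Iteration 2: rows with parent in {8,10} -> n12 (id 11, level 2), n19 (id 12, level 2), n2 (id 13, level 2).
Iteration 3: rows with parent in {11,12,13} -> n18 (id 14, level 3).
Iteration 4: no rows with parent in {14}; recursion stops.

2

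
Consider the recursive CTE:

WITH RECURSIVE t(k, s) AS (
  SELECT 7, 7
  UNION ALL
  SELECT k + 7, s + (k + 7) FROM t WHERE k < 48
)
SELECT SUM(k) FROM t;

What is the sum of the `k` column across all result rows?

196

Base: k=7, s=7.
Iteration 1: 7 < 48 holds -> k = 7 + 7 = 14, s = 7 + 14 = 21.
Iteration 2: 14 < 48 holds -> k = 14 + 7 = 21, s = 21 + 21 = 42.
Iteration 3: 21 < 48 holds -> k = 21 + 7 = 28, s = 42 + 28 = 70.
Iteration 4: 28 < 48 holds -> k = 28 + 7 = 35, s = 70 + 35 = 105.
Iteration 5: 35 < 48 holds -> k = 35 + 7 = 42, s = 105 + 42 = 147.
Iteration 6: 42 < 48 holds -> k = 42 + 7 = 49, s = 147 + 49 = 196.
Iteration 7: 49 < 48 fails; recursion stops.
SUM(k) = 7 + 14 + 21 + 28 + 35 + 42 + 49 = 196.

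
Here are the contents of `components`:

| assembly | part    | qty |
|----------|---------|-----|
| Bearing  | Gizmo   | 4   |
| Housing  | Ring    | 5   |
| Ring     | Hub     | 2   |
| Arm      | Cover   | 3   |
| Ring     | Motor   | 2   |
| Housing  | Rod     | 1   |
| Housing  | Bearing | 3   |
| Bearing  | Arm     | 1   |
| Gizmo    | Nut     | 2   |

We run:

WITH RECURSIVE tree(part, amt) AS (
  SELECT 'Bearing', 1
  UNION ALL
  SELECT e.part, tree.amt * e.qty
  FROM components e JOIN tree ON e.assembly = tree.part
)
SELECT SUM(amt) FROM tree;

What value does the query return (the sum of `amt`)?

Base: (Bearing, amt=1).
Iteration 1: components of {Bearing} -> Arm = 1*1 = 1, Gizmo = 1*4 = 4.
Iteration 2: components of {Arm,Gizmo} -> Cover = 1*3 = 3, Nut = 4*2 = 8.
Iteration 3: no further components; recursion stops.
SUM(amt) = 1 + 1 + 4 + 3 + 8 = 17.

17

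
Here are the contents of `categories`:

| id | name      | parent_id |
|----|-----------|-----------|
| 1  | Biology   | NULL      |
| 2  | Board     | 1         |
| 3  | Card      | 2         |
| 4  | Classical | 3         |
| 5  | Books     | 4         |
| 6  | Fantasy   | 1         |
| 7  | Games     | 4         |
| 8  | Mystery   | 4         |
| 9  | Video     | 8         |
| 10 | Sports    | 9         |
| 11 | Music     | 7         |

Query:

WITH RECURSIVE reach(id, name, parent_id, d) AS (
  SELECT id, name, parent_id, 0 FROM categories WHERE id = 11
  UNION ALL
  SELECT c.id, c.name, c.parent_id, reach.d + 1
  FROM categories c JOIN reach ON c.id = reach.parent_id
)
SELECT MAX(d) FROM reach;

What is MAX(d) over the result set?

Base: id=11 (Music), parent_id=7, d 0.
Iteration 1: join on id=7 -> Games (id 7, parent_id=4, d 1).
Iteration 2: join on id=4 -> Classical (id 4, parent_id=3, d 2).
Iteration 3: join on id=3 -> Card (id 3, parent_id=2, d 3).
Iteration 4: join on id=2 -> Board (id 2, parent_id=1, d 4).
Iteration 5: join on id=1 -> Biology (id 1, parent_id=NULL, d 5).
Iteration 6: parent_id is NULL; no match; recursion stops.
d values: 0, 1, 2, 3, 4, 5; the maximum is 5.

5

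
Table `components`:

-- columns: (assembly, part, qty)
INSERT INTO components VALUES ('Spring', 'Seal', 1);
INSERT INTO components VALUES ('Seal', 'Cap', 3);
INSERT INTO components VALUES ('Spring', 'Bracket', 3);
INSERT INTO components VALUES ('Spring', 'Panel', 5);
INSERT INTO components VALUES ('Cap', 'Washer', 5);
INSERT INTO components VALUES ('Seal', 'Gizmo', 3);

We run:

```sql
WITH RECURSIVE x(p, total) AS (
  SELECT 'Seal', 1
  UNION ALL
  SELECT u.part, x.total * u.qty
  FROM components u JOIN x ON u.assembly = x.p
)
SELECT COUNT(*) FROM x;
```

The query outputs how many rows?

4

Base: (Seal, total=1).
Iteration 1: components of {Seal} -> Cap = 1*3 = 3, Gizmo = 1*3 = 3.
Iteration 2: components of {Cap,Gizmo} -> Washer = 3*5 = 15.
Iteration 3: no further components; recursion stops.
Total rows emitted: 4.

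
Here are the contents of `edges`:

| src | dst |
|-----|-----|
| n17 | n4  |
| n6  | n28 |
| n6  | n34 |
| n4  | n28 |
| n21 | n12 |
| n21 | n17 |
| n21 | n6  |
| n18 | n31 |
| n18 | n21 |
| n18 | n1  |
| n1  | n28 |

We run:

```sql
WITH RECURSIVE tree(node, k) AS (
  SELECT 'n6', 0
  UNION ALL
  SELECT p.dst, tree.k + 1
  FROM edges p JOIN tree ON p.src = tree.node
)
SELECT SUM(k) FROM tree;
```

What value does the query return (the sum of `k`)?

2

Base: (n6, k=0).
Iteration 1: edges from {n6} -> (n28, k=1), (n34, k=1).
Iteration 2: no outgoing edges from {n28,n34}; recursion stops.
SUM(k) = 0 + 1 + 1 = 2.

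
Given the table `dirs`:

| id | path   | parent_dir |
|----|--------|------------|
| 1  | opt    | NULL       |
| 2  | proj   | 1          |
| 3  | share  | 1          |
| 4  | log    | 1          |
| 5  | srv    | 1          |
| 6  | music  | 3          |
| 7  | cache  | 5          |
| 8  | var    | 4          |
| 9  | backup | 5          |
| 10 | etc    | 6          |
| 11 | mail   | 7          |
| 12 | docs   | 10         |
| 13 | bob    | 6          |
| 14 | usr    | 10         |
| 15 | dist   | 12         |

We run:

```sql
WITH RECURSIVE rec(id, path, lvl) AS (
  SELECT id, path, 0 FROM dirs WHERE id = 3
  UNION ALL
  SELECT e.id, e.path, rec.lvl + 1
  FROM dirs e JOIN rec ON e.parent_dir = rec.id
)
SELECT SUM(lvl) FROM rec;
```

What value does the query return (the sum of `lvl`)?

15

Base: id=3 (share) at lvl 0.
Iteration 1: rows with parent_dir in {3} -> music (id 6, lvl 1).
Iteration 2: rows with parent_dir in {6} -> etc (id 10, lvl 2), bob (id 13, lvl 2).
Iteration 3: rows with parent_dir in {10,13} -> docs (id 12, lvl 3), usr (id 14, lvl 3).
Iteration 4: rows with parent_dir in {12,14} -> dist (id 15, lvl 4).
Iteration 5: no rows with parent_dir in {15}; recursion stops.
SUM(lvl) = 0 + 1 + 2 + 2 + 3 + 3 + 4 = 15.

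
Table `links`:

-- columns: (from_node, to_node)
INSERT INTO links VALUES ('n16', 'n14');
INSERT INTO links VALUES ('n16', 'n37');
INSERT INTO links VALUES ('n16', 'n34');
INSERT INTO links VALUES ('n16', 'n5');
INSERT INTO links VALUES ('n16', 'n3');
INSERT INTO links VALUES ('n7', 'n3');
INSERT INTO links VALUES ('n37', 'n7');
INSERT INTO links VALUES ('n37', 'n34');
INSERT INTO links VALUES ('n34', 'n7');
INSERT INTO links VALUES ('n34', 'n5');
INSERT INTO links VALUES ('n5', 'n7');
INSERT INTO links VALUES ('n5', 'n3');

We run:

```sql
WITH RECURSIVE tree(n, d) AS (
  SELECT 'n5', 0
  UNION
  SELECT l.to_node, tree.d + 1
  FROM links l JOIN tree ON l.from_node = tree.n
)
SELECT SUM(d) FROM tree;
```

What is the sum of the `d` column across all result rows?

Base: (n5, d=0).
Iteration 1: edges from {n5} -> (n3, d=1), (n7, d=1).
Iteration 2: edges from {n3,n7} -> (n3, d=2).
Iteration 3: no outgoing edges from {n3}; recursion stops.
SUM(d) = 0 + 1 + 1 + 2 = 4.

4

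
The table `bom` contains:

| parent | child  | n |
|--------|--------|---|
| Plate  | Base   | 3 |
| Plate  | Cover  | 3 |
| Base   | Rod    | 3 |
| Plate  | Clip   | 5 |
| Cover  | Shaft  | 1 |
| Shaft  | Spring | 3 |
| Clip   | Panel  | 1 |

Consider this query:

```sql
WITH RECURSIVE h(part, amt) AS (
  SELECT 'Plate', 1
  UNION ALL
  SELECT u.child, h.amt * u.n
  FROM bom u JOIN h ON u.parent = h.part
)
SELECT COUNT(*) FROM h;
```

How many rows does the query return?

8

Base: (Plate, amt=1).
Iteration 1: components of {Plate} -> Base = 1*3 = 3, Clip = 1*5 = 5, Cover = 1*3 = 3.
Iteration 2: components of {Base,Clip,Cover} -> Panel = 5*1 = 5, Rod = 3*3 = 9, Shaft = 3*1 = 3.
Iteration 3: components of {Panel,Rod,Shaft} -> Spring = 3*3 = 9.
Iteration 4: no further components; recursion stops.
Total rows emitted: 8.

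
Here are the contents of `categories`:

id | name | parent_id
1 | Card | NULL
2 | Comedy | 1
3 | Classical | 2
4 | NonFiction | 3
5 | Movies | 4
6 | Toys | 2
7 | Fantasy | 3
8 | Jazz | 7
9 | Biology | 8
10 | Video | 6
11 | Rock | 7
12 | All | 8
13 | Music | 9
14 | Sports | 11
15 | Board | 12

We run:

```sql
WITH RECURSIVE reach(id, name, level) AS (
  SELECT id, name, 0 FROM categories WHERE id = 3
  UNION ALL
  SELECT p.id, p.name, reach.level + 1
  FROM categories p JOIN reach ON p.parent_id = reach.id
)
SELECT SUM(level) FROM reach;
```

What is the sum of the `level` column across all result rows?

25

Base: id=3 (Classical) at level 0.
Iteration 1: rows with parent_id in {3} -> NonFiction (id 4, level 1), Fantasy (id 7, level 1).
Iteration 2: rows with parent_id in {4,7} -> Movies (id 5, level 2), Jazz (id 8, level 2), Rock (id 11, level 2).
Iteration 3: rows with parent_id in {5,8,11} -> Biology (id 9, level 3), All (id 12, level 3), Sports (id 14, level 3).
Iteration 4: rows with parent_id in {9,12,14} -> Music (id 13, level 4), Board (id 15, level 4).
Iteration 5: no rows with parent_id in {13,15}; recursion stops.
SUM(level) = 0 + 1 + 1 + 2 + 2 + 2 + 3 + 3 + 3 + 4 + 4 = 25.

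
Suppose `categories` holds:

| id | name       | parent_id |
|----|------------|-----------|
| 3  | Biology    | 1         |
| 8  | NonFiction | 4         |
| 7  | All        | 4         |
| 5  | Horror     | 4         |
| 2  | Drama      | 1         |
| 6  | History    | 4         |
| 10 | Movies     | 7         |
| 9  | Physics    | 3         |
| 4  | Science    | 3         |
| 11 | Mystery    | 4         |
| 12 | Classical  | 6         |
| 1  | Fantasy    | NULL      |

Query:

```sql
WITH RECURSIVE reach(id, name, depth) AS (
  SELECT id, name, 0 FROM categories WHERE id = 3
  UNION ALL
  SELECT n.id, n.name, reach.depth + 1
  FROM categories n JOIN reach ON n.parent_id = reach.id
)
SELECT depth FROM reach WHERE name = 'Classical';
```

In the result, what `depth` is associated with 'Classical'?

Base: id=3 (Biology) at depth 0.
Iteration 1: rows with parent_id in {3} -> Science (id 4, depth 1), Physics (id 9, depth 1).
Iteration 2: rows with parent_id in {4,9} -> Horror (id 5, depth 2), History (id 6, depth 2), All (id 7, depth 2), NonFiction (id 8, depth 2), Mystery (id 11, depth 2).
Iteration 3: rows with parent_id in {5,6,7,8,11} -> Movies (id 10, depth 3), Classical (id 12, depth 3).
Iteration 4: no rows with parent_id in {10,12}; recursion stops.

3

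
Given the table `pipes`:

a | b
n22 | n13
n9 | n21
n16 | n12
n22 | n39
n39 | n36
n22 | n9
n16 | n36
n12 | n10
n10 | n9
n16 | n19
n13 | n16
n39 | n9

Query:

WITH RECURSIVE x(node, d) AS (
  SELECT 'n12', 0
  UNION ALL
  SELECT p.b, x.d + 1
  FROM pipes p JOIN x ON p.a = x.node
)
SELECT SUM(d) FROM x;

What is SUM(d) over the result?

Base: (n12, d=0).
Iteration 1: edges from {n12} -> (n10, d=1).
Iteration 2: edges from {n10} -> (n9, d=2).
Iteration 3: edges from {n9} -> (n21, d=3).
Iteration 4: no outgoing edges from {n21}; recursion stops.
SUM(d) = 0 + 1 + 2 + 3 = 6.

6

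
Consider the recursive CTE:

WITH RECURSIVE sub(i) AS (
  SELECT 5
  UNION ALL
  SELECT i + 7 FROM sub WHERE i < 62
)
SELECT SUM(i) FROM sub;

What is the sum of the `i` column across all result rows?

Base: i=5.
Iteration 1: 5 < 62 holds -> i = 5 + 7 = 12.
Iteration 2: 12 < 62 holds -> i = 12 + 7 = 19.
Iteration 3: 19 < 62 holds -> i = 19 + 7 = 26.
Iteration 4: 26 < 62 holds -> i = 26 + 7 = 33.
Iteration 5: 33 < 62 holds -> i = 33 + 7 = 40.
Iteration 6: 40 < 62 holds -> i = 40 + 7 = 47.
Iteration 7: 47 < 62 holds -> i = 47 + 7 = 54.
Iteration 8: 54 < 62 holds -> i = 54 + 7 = 61.
Iteration 9: 61 < 62 holds -> i = 61 + 7 = 68.
Iteration 10: 68 < 62 fails; recursion stops.
SUM(i) = 5 + 12 + 19 + 26 + 33 + 40 + 47 + 54 + 61 + 68 = 365.

365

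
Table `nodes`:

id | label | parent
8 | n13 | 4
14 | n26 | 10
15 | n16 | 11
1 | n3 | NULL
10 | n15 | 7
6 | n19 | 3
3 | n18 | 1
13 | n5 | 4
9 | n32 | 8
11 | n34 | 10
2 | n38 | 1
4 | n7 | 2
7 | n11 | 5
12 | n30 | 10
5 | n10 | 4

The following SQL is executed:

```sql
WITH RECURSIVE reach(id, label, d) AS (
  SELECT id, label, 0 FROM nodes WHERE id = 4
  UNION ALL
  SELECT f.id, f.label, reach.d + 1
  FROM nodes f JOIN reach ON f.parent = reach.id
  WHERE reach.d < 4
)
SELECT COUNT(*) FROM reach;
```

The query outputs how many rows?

10

Base: id=4 (n7) at d 0.
Iteration 1: rows with parent in {4} -> n10 (id 5, d 1), n13 (id 8, d 1), n5 (id 13, d 1).
Iteration 2: rows with parent in {5,8,13} -> n11 (id 7, d 2), n32 (id 9, d 2).
Iteration 3: rows with parent in {7,9} -> n15 (id 10, d 3).
Iteration 4: rows with parent in {10} -> n34 (id 11, d 4), n30 (id 12, d 4), n26 (id 14, d 4).
Iteration 5: d < 4 fails for all current rows; recursion stops.
Total rows emitted: 10.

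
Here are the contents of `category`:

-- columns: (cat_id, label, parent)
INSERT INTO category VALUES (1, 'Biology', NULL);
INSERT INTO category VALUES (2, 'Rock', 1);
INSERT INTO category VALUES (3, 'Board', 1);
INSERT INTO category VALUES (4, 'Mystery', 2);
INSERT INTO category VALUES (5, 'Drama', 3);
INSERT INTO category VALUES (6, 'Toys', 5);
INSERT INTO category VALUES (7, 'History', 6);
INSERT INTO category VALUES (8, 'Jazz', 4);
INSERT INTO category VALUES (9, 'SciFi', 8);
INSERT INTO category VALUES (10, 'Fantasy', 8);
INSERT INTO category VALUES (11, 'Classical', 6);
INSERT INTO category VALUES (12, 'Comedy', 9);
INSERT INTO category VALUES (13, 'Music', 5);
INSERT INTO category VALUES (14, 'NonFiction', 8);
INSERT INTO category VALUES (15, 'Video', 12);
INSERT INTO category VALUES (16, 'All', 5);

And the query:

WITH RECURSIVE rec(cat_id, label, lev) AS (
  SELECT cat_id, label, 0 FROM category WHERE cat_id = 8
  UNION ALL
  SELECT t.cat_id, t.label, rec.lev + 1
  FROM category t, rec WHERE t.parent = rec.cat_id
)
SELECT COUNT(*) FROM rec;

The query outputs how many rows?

6

Base: cat_id=8 (Jazz) at lev 0.
Iteration 1: rows with parent in {8} -> SciFi (id 9, lev 1), Fantasy (id 10, lev 1), NonFiction (id 14, lev 1).
Iteration 2: rows with parent in {9,10,14} -> Comedy (id 12, lev 2).
Iteration 3: rows with parent in {12} -> Video (id 15, lev 3).
Iteration 4: no rows with parent in {15}; recursion stops.
Total rows emitted: 6.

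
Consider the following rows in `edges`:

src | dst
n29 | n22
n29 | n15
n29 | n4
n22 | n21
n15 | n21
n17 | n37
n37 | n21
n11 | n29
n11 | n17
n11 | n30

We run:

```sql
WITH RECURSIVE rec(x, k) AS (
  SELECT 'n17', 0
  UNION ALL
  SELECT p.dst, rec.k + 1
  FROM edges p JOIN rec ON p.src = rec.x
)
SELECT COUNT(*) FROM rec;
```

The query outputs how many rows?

Base: (n17, k=0).
Iteration 1: edges from {n17} -> (n37, k=1).
Iteration 2: edges from {n37} -> (n21, k=2).
Iteration 3: no outgoing edges from {n21}; recursion stops.
Total rows emitted: 3.

3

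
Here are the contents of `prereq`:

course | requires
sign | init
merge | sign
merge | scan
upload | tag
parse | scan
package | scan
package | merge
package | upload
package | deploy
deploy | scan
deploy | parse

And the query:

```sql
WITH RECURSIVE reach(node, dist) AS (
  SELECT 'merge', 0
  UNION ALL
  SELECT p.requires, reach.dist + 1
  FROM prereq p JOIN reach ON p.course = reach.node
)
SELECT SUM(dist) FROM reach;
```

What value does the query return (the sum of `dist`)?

Base: (merge, dist=0).
Iteration 1: edges from {merge} -> (scan, dist=1), (sign, dist=1).
Iteration 2: edges from {scan,sign} -> (init, dist=2).
Iteration 3: no outgoing edges from {init}; recursion stops.
SUM(dist) = 0 + 1 + 1 + 2 = 4.

4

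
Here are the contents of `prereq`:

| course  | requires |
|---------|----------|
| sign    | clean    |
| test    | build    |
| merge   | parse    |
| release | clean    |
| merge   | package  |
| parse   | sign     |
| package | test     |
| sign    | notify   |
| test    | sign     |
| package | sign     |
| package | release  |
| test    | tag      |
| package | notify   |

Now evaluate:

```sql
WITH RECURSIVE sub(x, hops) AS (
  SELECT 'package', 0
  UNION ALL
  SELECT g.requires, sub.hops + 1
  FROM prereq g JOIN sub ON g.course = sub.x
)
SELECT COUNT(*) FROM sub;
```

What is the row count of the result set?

13

Base: (package, hops=0).
Iteration 1: edges from {package} -> (notify, hops=1), (release, hops=1), (sign, hops=1), (test, hops=1).
Iteration 2: edges from {notify,release,sign,test} -> (build, hops=2), (clean, hops=2) x2, (notify, hops=2), (sign, hops=2), (tag, hops=2). [UNION ALL keeps all 6 new rows, including repeats]
Iteration 3: edges from {build,clean,notify,sign,tag} -> (clean, hops=3), (notify, hops=3).
Iteration 4: no outgoing edges from {clean,notify}; recursion stops.
Total rows emitted: 13.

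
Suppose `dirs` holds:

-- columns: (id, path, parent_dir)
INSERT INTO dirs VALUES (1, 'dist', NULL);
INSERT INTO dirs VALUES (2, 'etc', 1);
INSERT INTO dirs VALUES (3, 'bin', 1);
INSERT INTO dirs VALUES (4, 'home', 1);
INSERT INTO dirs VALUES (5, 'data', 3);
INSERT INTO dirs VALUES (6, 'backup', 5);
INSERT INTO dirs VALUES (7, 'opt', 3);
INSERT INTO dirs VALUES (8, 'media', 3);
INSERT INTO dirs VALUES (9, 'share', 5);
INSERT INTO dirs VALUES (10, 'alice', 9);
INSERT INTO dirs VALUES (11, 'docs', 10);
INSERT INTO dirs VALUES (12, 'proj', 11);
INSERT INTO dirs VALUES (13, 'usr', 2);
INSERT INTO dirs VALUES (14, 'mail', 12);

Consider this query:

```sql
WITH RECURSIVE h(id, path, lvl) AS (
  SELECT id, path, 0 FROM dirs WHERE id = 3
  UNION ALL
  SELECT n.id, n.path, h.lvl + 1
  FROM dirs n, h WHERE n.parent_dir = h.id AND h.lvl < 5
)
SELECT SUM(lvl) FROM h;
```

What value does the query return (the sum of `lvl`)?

19

Base: id=3 (bin) at lvl 0.
Iteration 1: rows with parent_dir in {3} -> data (id 5, lvl 1), opt (id 7, lvl 1), media (id 8, lvl 1).
Iteration 2: rows with parent_dir in {5,7,8} -> backup (id 6, lvl 2), share (id 9, lvl 2).
Iteration 3: rows with parent_dir in {6,9} -> alice (id 10, lvl 3).
Iteration 4: rows with parent_dir in {10} -> docs (id 11, lvl 4).
Iteration 5: rows with parent_dir in {11} -> proj (id 12, lvl 5).
Iteration 6: lvl < 5 fails for all current rows; recursion stops.
SUM(lvl) = 0 + 1 + 1 + 1 + 2 + 2 + 3 + 4 + 5 = 19.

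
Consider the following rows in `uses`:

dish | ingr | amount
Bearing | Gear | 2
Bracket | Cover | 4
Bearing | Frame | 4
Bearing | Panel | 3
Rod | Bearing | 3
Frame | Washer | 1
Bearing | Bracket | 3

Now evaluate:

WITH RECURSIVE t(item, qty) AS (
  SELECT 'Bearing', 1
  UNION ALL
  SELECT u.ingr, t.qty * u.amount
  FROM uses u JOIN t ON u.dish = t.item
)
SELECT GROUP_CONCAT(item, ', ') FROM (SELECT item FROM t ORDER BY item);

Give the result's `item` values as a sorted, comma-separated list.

Bearing, Bracket, Cover, Frame, Gear, Panel, Washer

Base: (Bearing, qty=1).
Iteration 1: components of {Bearing} -> Bracket = 1*3 = 3, Frame = 1*4 = 4, Gear = 1*2 = 2, Panel = 1*3 = 3.
Iteration 2: components of {Bracket,Frame,Gear,Panel} -> Cover = 3*4 = 12, Washer = 4*1 = 4.
Iteration 3: no further components; recursion stops.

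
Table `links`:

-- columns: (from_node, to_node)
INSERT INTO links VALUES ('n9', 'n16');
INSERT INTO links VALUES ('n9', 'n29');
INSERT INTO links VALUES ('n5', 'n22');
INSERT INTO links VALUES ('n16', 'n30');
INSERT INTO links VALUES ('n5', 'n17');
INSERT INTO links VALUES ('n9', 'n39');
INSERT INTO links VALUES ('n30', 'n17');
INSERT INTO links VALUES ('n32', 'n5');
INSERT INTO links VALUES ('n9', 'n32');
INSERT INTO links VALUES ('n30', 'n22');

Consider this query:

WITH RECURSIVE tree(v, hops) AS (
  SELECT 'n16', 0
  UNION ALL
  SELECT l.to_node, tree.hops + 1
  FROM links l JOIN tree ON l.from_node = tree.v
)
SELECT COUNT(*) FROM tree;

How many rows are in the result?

Base: (n16, hops=0).
Iteration 1: edges from {n16} -> (n30, hops=1).
Iteration 2: edges from {n30} -> (n17, hops=2), (n22, hops=2).
Iteration 3: no outgoing edges from {n17,n22}; recursion stops.
Total rows emitted: 4.

4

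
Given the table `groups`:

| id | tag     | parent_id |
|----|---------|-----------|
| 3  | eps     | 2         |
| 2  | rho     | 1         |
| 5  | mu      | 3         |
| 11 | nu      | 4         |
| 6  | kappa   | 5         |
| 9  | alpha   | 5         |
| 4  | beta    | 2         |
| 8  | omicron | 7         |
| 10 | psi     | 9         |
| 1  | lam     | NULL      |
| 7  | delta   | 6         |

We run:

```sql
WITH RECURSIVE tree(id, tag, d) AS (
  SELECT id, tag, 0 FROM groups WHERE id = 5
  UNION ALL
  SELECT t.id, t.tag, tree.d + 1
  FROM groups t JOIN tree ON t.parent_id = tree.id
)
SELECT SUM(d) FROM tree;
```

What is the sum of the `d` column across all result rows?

9

Base: id=5 (mu) at d 0.
Iteration 1: rows with parent_id in {5} -> kappa (id 6, d 1), alpha (id 9, d 1).
Iteration 2: rows with parent_id in {6,9} -> delta (id 7, d 2), psi (id 10, d 2).
Iteration 3: rows with parent_id in {7,10} -> omicron (id 8, d 3).
Iteration 4: no rows with parent_id in {8}; recursion stops.
SUM(d) = 0 + 1 + 1 + 2 + 2 + 3 = 9.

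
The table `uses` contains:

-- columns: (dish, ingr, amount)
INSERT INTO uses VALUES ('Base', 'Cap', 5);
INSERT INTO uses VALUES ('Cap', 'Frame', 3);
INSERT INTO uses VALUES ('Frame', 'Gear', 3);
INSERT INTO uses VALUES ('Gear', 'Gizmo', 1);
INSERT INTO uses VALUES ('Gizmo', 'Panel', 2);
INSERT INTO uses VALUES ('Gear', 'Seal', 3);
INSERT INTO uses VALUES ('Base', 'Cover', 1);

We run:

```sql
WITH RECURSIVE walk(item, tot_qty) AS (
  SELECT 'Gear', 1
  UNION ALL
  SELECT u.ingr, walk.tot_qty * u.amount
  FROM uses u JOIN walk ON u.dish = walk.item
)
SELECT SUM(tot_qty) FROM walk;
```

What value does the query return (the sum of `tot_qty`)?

Base: (Gear, tot_qty=1).
Iteration 1: components of {Gear} -> Gizmo = 1*1 = 1, Seal = 1*3 = 3.
Iteration 2: components of {Gizmo,Seal} -> Panel = 1*2 = 2.
Iteration 3: no further components; recursion stops.
SUM(tot_qty) = 1 + 1 + 3 + 2 = 7.

7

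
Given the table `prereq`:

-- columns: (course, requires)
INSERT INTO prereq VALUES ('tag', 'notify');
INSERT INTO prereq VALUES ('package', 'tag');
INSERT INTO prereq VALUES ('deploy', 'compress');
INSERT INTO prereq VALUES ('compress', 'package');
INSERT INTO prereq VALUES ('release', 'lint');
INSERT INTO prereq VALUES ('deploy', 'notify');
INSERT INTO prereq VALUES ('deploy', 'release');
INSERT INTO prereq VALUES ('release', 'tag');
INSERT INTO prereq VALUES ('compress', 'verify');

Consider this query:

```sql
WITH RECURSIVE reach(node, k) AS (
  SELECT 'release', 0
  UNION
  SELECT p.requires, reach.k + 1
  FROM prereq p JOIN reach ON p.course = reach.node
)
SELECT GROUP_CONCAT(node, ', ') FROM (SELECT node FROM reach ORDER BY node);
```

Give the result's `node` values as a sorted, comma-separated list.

lint, notify, release, tag

Base: (release, k=0).
Iteration 1: edges from {release} -> (lint, k=1), (tag, k=1).
Iteration 2: edges from {lint,tag} -> (notify, k=2).
Iteration 3: no outgoing edges from {notify}; recursion stops.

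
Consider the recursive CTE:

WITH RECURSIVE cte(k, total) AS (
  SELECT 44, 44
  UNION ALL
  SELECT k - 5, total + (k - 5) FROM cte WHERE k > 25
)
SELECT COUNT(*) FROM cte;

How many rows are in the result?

5

Base: k=44, total=44.
Iteration 1: 44 > 25 holds -> k = 44 - 5 = 39, total = 44 + 39 = 83.
Iteration 2: 39 > 25 holds -> k = 39 - 5 = 34, total = 83 + 34 = 117.
Iteration 3: 34 > 25 holds -> k = 34 - 5 = 29, total = 117 + 29 = 146.
Iteration 4: 29 > 25 holds -> k = 29 - 5 = 24, total = 146 + 24 = 170.
Iteration 5: 24 > 25 fails; recursion stops.
Total rows emitted: 5.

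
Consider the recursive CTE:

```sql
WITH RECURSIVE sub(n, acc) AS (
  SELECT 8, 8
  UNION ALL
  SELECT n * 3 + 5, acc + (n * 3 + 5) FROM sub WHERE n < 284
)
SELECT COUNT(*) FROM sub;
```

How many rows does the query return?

Base: n=8, acc=8.
Iteration 1: 8 < 284 holds -> n = 8 * 3 + 5 = 29, acc = 8 + 29 = 37.
Iteration 2: 29 < 284 holds -> n = 29 * 3 + 5 = 92, acc = 37 + 92 = 129.
Iteration 3: 92 < 284 holds -> n = 92 * 3 + 5 = 281, acc = 129 + 281 = 410.
Iteration 4: 281 < 284 holds -> n = 281 * 3 + 5 = 848, acc = 410 + 848 = 1258.
Iteration 5: 848 < 284 fails; recursion stops.
Total rows emitted: 5.

5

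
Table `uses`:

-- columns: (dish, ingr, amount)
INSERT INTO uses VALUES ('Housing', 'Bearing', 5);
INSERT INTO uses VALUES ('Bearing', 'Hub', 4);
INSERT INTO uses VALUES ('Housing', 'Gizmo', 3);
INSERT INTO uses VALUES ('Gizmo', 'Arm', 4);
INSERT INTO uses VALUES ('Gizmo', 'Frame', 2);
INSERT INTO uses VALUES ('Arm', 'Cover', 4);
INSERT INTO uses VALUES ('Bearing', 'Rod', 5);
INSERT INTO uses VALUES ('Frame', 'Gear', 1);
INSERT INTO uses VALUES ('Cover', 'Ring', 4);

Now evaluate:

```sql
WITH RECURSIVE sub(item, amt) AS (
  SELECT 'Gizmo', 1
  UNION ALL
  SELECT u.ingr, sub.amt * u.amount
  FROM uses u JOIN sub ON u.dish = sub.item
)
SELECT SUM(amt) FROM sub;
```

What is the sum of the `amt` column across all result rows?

Base: (Gizmo, amt=1).
Iteration 1: components of {Gizmo} -> Arm = 1*4 = 4, Frame = 1*2 = 2.
Iteration 2: components of {Arm,Frame} -> Cover = 4*4 = 16, Gear = 2*1 = 2.
Iteration 3: components of {Cover,Gear} -> Ring = 16*4 = 64.
Iteration 4: no further components; recursion stops.
SUM(amt) = 1 + 4 + 2 + 16 + 2 + 64 = 89.

89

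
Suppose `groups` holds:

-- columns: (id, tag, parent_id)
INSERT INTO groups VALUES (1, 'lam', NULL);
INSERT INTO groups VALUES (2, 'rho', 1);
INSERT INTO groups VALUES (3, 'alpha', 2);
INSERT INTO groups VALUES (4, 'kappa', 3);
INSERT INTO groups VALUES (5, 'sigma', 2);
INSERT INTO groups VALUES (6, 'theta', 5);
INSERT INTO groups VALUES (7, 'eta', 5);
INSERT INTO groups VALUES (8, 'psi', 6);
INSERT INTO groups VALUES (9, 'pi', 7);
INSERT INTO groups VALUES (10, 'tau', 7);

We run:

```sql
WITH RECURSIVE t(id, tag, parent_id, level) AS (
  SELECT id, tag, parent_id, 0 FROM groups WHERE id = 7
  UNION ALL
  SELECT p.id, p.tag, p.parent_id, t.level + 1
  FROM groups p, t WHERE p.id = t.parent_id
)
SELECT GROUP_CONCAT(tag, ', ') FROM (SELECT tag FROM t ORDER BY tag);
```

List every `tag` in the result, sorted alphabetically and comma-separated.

Base: id=7 (eta), parent_id=5, level 0.
Iteration 1: join on id=5 -> sigma (id 5, parent_id=2, level 1).
Iteration 2: join on id=2 -> rho (id 2, parent_id=1, level 2).
Iteration 3: join on id=1 -> lam (id 1, parent_id=NULL, level 3).
Iteration 4: parent_id is NULL; no match; recursion stops.

eta, lam, rho, sigma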